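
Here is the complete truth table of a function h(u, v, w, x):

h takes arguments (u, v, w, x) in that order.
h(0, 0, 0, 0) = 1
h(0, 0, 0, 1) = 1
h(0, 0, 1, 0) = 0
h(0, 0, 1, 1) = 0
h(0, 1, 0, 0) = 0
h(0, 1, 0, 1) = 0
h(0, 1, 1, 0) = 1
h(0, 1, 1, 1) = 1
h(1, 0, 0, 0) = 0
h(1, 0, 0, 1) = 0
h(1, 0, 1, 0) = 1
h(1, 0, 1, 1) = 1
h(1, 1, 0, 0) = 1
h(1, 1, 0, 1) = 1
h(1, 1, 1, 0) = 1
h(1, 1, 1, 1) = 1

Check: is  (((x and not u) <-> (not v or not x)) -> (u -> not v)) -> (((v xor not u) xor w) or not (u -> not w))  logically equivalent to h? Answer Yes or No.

Yes

Test each input against both h and the formula:
  u=0, v=0, w=0, x=0: formula gives 1, h = 1 ✓
  u=0, v=0, w=0, x=1: formula gives 1, h = 1 ✓
  u=0, v=0, w=1, x=0: formula gives 0, h = 0 ✓
  u=0, v=0, w=1, x=1: formula gives 0, h = 0 ✓
  … (the remaining 12 rows also agree.)
All 16 rows match — the expression computes h exactly.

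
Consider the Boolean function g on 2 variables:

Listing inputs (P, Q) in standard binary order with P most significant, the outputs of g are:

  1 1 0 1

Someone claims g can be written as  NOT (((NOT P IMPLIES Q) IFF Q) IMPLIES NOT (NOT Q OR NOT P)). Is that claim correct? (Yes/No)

Evaluate NOT (((NOT P IMPLIES Q) IFF Q) IMPLIES NOT (NOT Q OR NOT P)) on each row and compare to g:
  P=0, Q=0: formula gives 1, g = 1 ✓
  P=0, Q=1: formula gives 1, g = 1 ✓
  P=1, Q=0: formula gives 0, g = 0 ✓
  P=1, Q=1: formula gives 0, but g = 1 ✗
Since they disagree at (1,1), the expression is not a correct formula for g.

No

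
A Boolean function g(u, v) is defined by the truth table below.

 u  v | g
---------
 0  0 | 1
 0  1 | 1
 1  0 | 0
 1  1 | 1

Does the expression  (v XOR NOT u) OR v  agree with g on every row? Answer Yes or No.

Yes

Check the formula against g row by row:
  u=0, v=0: formula gives 1, g = 1 ✓
  u=0, v=1: formula gives 1, g = 1 ✓
  u=1, v=0: formula gives 0, g = 0 ✓
  u=1, v=1: formula gives 1, g = 1 ✓
All 4 rows match — the expression computes g exactly.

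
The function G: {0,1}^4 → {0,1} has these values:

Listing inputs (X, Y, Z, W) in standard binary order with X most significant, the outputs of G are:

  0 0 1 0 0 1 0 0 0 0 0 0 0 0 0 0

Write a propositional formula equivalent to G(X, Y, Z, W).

Collect the rows where G=1 — (0,0,1,0), (0,1,0,1) — and write one minterm per row: ¬X·¬Y·Z·¬W, ¬X·Y·¬Z·W. Their union (logical OR) reproduces the table exactly.

G(X, Y, Z, W) = (((¬X ∧ ¬Y) ∧ Z) ∧ ¬W) ∨ (((¬X ∧ Y) ∧ ¬Z) ∧ W)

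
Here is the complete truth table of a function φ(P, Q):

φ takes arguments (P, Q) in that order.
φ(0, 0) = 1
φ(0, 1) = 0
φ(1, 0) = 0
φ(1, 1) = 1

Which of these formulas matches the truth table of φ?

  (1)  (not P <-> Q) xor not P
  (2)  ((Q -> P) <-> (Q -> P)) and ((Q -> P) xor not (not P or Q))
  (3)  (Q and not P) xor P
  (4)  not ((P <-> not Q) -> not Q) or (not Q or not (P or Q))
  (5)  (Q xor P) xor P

(1) disagrees with φ on (1,0) (formula → 1, table → 0); rule it out.
(3) disagrees with φ on (0,0) (formula → 0, table → 1); rule it out.
(4) disagrees with φ on (0,1) (formula → 1, table → 0); rule it out.
(5) disagrees with φ on (0,0) (formula → 0, table → 1); rule it out.
That leaves (2). Evaluating it on every row reproduces the table of φ exactly.

2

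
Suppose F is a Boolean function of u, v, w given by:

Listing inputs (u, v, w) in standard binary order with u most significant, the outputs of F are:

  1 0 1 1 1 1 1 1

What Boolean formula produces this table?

F is 0 on exactly one input, (0,0,1), whose minterm is ¬u·¬v·w. So F is the negation of that single conjunction.

F(u, v, w) = not ((not u and not v) and w)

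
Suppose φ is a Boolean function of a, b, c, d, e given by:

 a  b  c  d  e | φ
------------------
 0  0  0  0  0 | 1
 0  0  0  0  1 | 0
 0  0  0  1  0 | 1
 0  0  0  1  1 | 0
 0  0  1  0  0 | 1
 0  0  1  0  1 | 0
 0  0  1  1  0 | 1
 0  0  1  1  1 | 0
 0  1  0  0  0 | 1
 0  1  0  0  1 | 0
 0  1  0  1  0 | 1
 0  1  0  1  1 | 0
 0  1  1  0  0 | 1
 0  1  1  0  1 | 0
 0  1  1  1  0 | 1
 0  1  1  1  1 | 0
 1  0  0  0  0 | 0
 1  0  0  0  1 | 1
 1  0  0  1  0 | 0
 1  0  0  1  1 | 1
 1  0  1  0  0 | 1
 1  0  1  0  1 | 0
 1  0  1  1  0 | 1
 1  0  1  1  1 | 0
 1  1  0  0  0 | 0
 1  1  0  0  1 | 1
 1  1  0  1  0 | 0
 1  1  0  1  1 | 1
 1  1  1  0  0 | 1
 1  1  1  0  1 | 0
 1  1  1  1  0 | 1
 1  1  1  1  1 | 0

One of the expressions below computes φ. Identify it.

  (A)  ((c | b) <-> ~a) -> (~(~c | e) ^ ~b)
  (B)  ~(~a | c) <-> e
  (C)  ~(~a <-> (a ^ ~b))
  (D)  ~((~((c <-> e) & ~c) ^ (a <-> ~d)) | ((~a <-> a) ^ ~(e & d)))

(A): at (0,0,0,0,1) it gives 1, but φ = 0 — eliminated.
(C): at (0,0,0,0,0) it gives 0, but φ = 1 — eliminated.
(D): at (0,0,0,0,0) it gives 0, but φ = 1 — eliminated.
That leaves (B). Evaluating it on every row reproduces the table of φ exactly.

B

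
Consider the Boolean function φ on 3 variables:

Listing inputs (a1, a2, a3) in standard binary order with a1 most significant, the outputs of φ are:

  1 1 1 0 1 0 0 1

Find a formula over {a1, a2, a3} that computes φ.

There are just 3 zero rows: (0,1,1), (1,0,1), (1,1,0). Their minterms are ¬a1·a2·a3, a1·¬a2·a3, a1·a2·¬a3; the OR of those covers precisely the 0-outputs, and negating it yields φ.

φ(a1, a2, a3) = ¬((((¬a1 ∧ a2) ∧ a3) ∨ ((a1 ∧ ¬a2) ∧ a3)) ∨ ((a1 ∧ a2) ∧ ¬a3))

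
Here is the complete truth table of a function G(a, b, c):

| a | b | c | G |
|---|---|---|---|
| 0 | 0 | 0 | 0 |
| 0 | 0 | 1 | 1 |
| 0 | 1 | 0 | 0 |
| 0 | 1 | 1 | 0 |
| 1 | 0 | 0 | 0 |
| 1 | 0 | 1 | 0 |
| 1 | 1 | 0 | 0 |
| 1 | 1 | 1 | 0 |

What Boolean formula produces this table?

G(a, b, c) = (NOT a AND NOT b) AND c

Only row (0,0,1) gives 1. That row's minterm ¬a·¬b·c is G directly.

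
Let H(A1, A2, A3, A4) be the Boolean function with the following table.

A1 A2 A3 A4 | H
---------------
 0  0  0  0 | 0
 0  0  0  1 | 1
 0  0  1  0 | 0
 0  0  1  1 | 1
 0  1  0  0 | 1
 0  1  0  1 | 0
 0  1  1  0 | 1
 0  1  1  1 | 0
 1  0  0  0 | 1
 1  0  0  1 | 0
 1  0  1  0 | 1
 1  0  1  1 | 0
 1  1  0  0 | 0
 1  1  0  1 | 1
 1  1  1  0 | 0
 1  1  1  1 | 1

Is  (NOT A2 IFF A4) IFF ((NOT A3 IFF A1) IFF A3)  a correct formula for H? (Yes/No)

Yes

Evaluate (NOT A2 IFF A4) IFF ((NOT A3 IFF A1) IFF A3) on each row and compare to H:
  A1=0, A2=0, A3=0, A4=0: formula gives 0, H = 0 ✓
  A1=0, A2=0, A3=0, A4=1: formula gives 1, H = 1 ✓
  A1=0, A2=0, A3=1, A4=0: formula gives 0, H = 0 ✓
  A1=0, A2=0, A3=1, A4=1: formula gives 1, H = 1 ✓
  … (the remaining 12 rows also agree.)
No disagreement on any input; they are logically equivalent.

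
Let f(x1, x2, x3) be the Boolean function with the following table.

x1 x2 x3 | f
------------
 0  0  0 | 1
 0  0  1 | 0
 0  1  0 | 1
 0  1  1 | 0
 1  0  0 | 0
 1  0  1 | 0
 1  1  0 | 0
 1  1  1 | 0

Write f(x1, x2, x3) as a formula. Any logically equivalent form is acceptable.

f=1 on 2 inputs: (0,0,0), (0,1,0). Reading each as a conjunction of literals (¬x1·¬x2·¬x3, ¬x1·x2·¬x3) and taking the OR gives the canonical DNF.

f(x1, x2, x3) = ((¬x1 ∧ ¬x2) ∧ ¬x3) ∨ ((¬x1 ∧ x2) ∧ ¬x3)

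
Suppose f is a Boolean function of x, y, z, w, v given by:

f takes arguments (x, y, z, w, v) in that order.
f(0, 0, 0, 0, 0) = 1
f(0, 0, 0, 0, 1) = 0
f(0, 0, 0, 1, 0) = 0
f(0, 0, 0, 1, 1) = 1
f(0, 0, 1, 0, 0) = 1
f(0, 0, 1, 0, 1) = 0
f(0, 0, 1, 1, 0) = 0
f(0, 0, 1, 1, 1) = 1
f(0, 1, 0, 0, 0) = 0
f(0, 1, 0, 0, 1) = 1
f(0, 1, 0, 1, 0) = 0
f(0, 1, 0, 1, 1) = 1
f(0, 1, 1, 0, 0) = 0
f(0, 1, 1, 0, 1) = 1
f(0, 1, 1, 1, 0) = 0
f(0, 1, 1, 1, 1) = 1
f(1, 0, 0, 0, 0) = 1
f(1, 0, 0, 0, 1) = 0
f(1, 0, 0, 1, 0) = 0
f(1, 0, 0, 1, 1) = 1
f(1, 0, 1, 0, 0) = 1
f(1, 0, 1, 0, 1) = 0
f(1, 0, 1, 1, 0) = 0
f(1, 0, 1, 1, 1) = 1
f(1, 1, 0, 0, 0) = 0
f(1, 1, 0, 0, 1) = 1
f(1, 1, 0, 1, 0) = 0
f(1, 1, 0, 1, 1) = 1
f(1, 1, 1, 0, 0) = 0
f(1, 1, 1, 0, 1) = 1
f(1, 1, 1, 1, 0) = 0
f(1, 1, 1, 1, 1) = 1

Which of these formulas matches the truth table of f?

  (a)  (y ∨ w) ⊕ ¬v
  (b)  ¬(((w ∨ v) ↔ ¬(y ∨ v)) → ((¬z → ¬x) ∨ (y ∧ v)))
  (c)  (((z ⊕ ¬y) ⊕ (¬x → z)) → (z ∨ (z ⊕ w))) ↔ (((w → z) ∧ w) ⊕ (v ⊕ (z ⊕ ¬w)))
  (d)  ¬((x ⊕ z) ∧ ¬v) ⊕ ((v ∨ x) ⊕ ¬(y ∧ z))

(b) disagrees with f on (0,0,0,0,0) (formula → 0, table → 1); rule it out.
(c) disagrees with f on (0,0,0,0,0) (formula → 0, table → 1); rule it out.
(d) disagrees with f on (0,0,0,0,0) (formula → 0, table → 1); rule it out.
(a) is the remaining candidate, and it agrees with f on all 32 inputs.

a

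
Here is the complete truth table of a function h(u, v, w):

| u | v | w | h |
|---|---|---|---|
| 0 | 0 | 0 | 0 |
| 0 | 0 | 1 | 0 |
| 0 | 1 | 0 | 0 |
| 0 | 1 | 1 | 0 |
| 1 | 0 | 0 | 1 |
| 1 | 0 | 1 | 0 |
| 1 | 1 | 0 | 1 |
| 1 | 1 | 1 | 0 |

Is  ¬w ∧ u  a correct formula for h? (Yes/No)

Yes

Check the formula against h row by row:
  u=0, v=0, w=0: formula gives 0, h = 0 ✓
  u=0, v=0, w=1: formula gives 0, h = 0 ✓
  u=0, v=1, w=0: formula gives 0, h = 0 ✓
  u=0, v=1, w=1: formula gives 0, h = 0 ✓
  u=1, v=0, w=0: formula gives 1, h = 1 ✓
  …and likewise for the remaining 3 rows.
Every row agrees, so the formula is equivalent.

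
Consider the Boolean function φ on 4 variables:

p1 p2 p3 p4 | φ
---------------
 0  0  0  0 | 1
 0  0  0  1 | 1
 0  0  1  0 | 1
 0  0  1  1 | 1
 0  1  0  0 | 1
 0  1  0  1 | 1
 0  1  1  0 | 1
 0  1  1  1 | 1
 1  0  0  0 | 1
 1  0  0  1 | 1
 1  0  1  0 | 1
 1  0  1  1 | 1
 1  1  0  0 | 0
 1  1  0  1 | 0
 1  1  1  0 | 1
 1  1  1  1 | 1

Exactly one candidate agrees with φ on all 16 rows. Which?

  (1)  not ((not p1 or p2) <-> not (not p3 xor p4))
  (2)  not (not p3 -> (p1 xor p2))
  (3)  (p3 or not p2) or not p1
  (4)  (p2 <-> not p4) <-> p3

3

(1): at (0,0,0,1) it gives 0, but φ = 1 — eliminated.
(2): at (0,0,1,0) it gives 0, but φ = 1 — eliminated.
(4): at (0,0,0,1) it gives 0, but φ = 1 — eliminated.
That leaves (3). Evaluating it on every row reproduces the table of φ exactly.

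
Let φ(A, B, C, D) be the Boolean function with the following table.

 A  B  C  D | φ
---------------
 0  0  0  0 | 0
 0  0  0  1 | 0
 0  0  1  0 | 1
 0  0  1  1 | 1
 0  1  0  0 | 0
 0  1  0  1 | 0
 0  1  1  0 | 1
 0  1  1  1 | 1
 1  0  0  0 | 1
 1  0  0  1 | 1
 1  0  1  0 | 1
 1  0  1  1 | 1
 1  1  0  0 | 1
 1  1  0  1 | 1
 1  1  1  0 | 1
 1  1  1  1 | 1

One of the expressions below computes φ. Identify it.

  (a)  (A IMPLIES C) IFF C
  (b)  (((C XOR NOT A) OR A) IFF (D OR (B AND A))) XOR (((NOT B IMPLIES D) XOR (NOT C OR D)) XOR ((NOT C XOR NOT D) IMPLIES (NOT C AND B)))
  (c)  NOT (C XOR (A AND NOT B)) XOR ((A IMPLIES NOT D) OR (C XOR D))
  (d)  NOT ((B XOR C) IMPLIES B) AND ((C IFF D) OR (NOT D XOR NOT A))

(b) disagrees with φ on (0,0,0,1) (formula → 1, table → 0); rule it out.
(c) disagrees with φ on (1,0,1,0) (formula → 0, table → 1); rule it out.
(d) disagrees with φ on (0,0,1,0) (formula → 0, table → 1); rule it out.
That leaves (a). Evaluating it on every row reproduces the table of φ exactly.

a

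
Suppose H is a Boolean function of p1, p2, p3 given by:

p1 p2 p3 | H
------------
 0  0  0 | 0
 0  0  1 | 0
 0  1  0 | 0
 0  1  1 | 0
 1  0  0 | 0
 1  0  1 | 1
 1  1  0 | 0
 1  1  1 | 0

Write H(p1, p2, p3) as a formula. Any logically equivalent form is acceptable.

H is 1 on exactly one input, (1,0,1), whose minterm is p1·¬p2·p3. So H is just that conjunction.

H(p1, p2, p3) = (p1 AND NOT p2) AND p3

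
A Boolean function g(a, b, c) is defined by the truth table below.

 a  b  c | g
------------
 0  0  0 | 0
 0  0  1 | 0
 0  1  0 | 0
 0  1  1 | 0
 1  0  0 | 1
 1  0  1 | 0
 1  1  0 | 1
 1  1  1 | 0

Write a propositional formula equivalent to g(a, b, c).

g(a, b, c) = ((a ∧ ¬b) ∧ ¬c) ∨ ((a ∧ b) ∧ ¬c)

g=1 on 2 inputs: (1,0,0), (1,1,0). Reading each as a conjunction of literals (a·¬b·¬c, a·b·¬c) and taking the OR gives the canonical DNF.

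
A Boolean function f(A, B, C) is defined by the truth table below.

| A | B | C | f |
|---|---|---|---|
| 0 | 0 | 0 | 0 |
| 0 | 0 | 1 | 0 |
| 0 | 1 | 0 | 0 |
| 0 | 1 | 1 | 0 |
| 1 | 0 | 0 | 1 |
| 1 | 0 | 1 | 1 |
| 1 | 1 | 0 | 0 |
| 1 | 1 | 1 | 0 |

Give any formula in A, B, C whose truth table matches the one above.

f=1 on 2 inputs: (1,0,0), (1,0,1). Reading each as a conjunction of literals (A·¬B·¬C, A·¬B·C) and taking the OR gives the canonical DNF.

f(A, B, C) = ((A and not B) and not C) or ((A and not B) and C)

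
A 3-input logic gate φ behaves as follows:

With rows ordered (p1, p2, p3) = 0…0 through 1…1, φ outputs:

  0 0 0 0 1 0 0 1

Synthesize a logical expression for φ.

φ=1 on 2 inputs: (1,0,0), (1,1,1). Reading each as a conjunction of literals (p1·¬p2·¬p3, p1·p2·p3) and taking the OR gives the canonical DNF.

φ(p1, p2, p3) = ((p1 and not p2) and not p3) or ((p1 and p2) and p3)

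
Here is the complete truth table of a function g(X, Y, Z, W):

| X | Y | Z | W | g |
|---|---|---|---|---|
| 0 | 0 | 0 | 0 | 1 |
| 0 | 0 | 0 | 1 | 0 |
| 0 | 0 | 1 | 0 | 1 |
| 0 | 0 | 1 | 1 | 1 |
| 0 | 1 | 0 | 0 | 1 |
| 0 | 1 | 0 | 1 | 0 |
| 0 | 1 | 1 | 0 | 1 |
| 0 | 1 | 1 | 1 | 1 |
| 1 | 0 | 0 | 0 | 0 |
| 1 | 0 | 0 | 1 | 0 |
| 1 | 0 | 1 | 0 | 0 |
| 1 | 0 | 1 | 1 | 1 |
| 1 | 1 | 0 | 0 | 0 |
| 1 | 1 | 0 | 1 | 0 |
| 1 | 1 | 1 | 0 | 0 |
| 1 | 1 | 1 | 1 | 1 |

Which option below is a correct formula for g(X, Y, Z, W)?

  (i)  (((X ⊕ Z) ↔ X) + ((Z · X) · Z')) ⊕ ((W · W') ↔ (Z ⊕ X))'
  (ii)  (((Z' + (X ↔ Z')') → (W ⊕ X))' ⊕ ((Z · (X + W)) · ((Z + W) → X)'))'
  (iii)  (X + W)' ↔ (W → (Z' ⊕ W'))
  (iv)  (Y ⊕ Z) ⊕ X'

iii

(i): at (0,0,0,1) it gives 1, but g = 0 — eliminated.
(ii): at (0,0,0,0) it gives 0, but g = 1 — eliminated.
(iv): at (0,0,0,1) it gives 1, but g = 0 — eliminated.
That leaves (iii). Evaluating it on every row reproduces the table of g exactly.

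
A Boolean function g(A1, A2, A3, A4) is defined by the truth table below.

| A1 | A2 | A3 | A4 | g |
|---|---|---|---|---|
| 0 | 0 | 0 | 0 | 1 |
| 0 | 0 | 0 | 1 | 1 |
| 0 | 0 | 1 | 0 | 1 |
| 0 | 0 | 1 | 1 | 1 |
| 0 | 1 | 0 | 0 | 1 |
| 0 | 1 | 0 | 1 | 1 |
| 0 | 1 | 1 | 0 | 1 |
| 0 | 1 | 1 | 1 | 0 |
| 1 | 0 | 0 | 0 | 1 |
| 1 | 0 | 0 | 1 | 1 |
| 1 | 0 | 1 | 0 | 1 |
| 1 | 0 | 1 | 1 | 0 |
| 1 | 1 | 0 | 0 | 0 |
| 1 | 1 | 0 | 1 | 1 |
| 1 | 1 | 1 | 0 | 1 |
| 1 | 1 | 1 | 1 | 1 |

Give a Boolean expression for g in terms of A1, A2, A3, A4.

The 0-rows are (0,1,1,1), (1,0,1,1), (1,1,0,0). Take each as a conjunction (¬A1·A2·A3·A4, A1·¬A2·A3·A4, A1·A2·¬A3·¬A4), form their disjunction, and complement — that gives a formula that is 1 everywhere g is.

g(A1, A2, A3, A4) = not (((((not A1 and A2) and A3) and A4) or (((A1 and not A2) and A3) and A4)) or (((A1 and A2) and not A3) and not A4))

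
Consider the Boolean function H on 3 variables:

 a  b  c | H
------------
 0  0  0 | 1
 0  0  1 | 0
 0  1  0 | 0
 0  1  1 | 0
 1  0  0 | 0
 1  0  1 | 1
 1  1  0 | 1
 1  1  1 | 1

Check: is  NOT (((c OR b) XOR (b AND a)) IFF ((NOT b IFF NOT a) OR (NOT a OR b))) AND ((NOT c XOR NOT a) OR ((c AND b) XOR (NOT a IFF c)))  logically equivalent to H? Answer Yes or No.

Evaluate NOT (((c OR b) XOR (b AND a)) IFF ((NOT b IFF NOT a) OR (NOT a OR b))) AND ((NOT c XOR NOT a) OR ((c AND b) XOR (NOT a IFF c))) on each row and compare to H:
  a=0, b=0, c=0: formula gives 0, but H = 1 ✗
Since they disagree at (0,0,0), the expression is not a correct formula for H.

No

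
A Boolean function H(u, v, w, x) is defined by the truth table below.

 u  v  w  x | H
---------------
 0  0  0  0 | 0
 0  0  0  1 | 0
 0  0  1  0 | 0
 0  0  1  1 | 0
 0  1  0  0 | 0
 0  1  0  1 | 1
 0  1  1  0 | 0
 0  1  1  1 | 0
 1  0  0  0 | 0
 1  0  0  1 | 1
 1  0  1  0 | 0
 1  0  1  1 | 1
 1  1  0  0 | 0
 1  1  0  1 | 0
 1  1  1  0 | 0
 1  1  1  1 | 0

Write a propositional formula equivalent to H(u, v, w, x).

H(u, v, w, x) = ((((u' · v) · w') · x) + (((u · v') · w') · x)) + (((u · v') · w) · x)

Collect the rows where H=1 — (0,1,0,1), (1,0,0,1), (1,0,1,1) — and write one minterm per row: ¬u·v·¬w·x, u·¬v·¬w·x, u·¬v·w·x. Their union (logical OR) reproduces the table exactly.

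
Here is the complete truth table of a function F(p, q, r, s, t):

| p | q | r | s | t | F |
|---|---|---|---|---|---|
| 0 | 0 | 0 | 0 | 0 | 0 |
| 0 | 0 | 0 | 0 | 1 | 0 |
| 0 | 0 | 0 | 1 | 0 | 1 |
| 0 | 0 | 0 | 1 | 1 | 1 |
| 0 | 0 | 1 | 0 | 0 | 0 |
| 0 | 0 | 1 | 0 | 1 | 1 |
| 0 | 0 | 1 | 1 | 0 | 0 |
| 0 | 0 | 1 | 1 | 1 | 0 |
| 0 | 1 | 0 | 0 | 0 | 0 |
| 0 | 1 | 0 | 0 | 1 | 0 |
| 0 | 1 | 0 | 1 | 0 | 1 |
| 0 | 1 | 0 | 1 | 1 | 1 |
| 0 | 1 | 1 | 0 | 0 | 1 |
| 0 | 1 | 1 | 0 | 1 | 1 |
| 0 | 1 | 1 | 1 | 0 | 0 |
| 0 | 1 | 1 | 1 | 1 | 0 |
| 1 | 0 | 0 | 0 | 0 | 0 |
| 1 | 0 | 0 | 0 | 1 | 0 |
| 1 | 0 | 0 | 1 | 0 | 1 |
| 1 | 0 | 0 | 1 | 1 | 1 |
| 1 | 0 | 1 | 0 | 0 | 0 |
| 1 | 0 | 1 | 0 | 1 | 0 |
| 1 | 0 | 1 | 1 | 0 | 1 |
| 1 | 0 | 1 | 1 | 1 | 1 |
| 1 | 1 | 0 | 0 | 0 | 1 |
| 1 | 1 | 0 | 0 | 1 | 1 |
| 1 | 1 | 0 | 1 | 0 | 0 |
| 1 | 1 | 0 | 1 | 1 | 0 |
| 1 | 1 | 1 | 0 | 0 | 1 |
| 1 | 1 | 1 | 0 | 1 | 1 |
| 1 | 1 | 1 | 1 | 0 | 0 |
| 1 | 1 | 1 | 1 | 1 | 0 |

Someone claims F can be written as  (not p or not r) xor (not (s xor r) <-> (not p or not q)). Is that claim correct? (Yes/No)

Check the formula against F row by row:
  p=0, q=0, r=0, s=0, t=0: formula gives 0, F = 0 ✓
  p=0, q=0, r=0, s=0, t=1: formula gives 0, F = 0 ✓
  p=0, q=0, r=0, s=1, t=0: formula gives 1, F = 1 ✓
  p=0, q=0, r=0, s=1, t=1: formula gives 1, F = 1 ✓
  p=0, q=0, r=1, s=0, t=0: formula gives 1, but F = 0 ✗
Row (0,0,1,0,0) is a counterexample, so the formula is not equivalent to F.

No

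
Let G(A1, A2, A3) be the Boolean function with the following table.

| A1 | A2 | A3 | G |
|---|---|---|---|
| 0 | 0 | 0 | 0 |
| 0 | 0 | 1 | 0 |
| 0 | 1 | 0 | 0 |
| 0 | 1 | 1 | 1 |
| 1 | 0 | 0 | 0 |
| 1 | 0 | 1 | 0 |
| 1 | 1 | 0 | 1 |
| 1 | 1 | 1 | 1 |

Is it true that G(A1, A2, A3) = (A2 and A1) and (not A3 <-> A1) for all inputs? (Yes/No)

No

Evaluate (A2 and A1) and (not A3 <-> A1) on each row and compare to G:
  A1=0, A2=0, A3=0: formula gives 0, G = 0 ✓
  A1=0, A2=0, A3=1: formula gives 0, G = 0 ✓
  A1=0, A2=1, A3=0: formula gives 0, G = 0 ✓
  A1=0, A2=1, A3=1: formula gives 0, but G = 1 ✗
Row (0,1,1) is a counterexample, so the formula is not equivalent to G.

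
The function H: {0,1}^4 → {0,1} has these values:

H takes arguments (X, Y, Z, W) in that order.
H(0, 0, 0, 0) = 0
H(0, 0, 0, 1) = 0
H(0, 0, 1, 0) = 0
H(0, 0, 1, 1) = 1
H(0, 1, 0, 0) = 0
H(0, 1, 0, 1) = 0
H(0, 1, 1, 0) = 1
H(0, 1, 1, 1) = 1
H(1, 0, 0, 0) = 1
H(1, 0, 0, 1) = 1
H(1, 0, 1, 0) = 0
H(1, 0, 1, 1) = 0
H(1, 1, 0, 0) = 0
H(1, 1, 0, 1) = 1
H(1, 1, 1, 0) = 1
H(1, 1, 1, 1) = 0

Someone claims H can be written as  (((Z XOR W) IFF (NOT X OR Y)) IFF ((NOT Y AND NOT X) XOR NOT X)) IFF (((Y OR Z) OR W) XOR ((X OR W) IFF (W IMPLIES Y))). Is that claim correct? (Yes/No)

No

Test each input against both H and the formula:
  X=0, Y=0, Z=0, W=0: formula gives 0, H = 0 ✓
  X=0, Y=0, Z=0, W=1: formula gives 0, H = 0 ✓
  X=0, Y=0, Z=1, W=0: formula gives 0, H = 0 ✓
  X=0, Y=0, Z=1, W=1: formula gives 1, H = 1 ✓
  …
  X=1, Y=0, Z=0, W=0: formula gives 0, but H = 1 ✗
A single disagreement suffices: at (1,0,0,0) they differ, so the formula does not compute H.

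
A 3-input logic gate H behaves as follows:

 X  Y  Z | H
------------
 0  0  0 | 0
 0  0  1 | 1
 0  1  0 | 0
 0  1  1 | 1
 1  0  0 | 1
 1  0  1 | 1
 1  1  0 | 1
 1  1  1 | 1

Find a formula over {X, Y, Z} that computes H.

H is 0 on only 2 rows — (0,0,0), (0,1,0). Writing each as a minterm (¬X·¬Y·¬Z, ¬X·Y·¬Z) and OR-ing them characterizes exactly where H=0, so H is the negation of that disjunction.

H(X, Y, Z) = ¬(((¬X ∧ ¬Y) ∧ ¬Z) ∨ ((¬X ∧ Y) ∧ ¬Z))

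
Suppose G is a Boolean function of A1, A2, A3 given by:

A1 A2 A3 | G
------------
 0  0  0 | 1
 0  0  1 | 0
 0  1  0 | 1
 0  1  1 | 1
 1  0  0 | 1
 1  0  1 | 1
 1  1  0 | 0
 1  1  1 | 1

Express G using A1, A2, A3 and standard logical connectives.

G is 0 on only 2 rows — (0,0,1), (1,1,0). Writing each as a minterm (¬A1·¬A2·A3, A1·A2·¬A3) and OR-ing them characterizes exactly where G=0, so G is the negation of that disjunction.

G(A1, A2, A3) = ¬(((¬A1 ∧ ¬A2) ∧ A3) ∨ ((A1 ∧ A2) ∧ ¬A3))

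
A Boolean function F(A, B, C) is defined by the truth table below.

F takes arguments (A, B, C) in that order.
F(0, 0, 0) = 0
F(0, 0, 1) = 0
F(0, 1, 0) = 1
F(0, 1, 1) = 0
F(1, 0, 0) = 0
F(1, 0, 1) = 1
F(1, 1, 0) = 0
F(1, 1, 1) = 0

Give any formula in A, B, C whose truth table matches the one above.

F(A, B, C) = ((A' · B) · C') + ((A · B') · C)

The 1-rows are (0,1,0), (1,0,1). Each contributes one minterm — ¬A·B·¬C; A·¬B·C — and their disjunction is a sum-of-products form of F.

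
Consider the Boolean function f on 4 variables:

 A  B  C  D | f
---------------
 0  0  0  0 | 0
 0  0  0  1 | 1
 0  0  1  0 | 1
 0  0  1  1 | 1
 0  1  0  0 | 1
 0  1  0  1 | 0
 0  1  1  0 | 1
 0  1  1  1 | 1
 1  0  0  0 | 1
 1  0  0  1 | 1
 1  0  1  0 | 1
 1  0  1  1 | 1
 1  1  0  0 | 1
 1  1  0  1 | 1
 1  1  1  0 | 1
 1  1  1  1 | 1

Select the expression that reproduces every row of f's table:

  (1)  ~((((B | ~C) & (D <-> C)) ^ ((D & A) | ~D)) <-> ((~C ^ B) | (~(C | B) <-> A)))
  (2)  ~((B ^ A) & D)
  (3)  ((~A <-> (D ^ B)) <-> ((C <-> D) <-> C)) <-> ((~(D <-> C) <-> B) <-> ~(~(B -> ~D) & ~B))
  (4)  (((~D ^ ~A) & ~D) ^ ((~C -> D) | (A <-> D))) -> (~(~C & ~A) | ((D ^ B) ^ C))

4

(1) disagrees with f on (0,0,0,0) (formula → 1, table → 0); rule it out.
(2) disagrees with f on (0,0,0,0) (formula → 1, table → 0); rule it out.
(3) disagrees with f on (0,0,0,0) (formula → 1, table → 0); rule it out.
That leaves (4). Evaluating it on every row reproduces the table of f exactly.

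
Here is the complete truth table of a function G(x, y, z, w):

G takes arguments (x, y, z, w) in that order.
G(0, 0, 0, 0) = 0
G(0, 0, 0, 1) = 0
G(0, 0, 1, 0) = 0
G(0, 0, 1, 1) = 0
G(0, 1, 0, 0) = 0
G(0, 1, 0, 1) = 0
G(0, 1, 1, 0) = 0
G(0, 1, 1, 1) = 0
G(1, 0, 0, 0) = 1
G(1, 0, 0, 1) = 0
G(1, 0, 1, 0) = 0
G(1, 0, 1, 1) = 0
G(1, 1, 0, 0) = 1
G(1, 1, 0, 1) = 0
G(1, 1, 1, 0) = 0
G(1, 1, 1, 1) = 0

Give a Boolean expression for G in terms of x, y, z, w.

The 1-rows are (1,0,0,0), (1,1,0,0). Each contributes one minterm — x·¬y·¬z·¬w; x·y·¬z·¬w — and their disjunction is a sum-of-products form of G.

G(x, y, z, w) = (((x ∧ ¬y) ∧ ¬z) ∧ ¬w) ∨ (((x ∧ y) ∧ ¬z) ∧ ¬w)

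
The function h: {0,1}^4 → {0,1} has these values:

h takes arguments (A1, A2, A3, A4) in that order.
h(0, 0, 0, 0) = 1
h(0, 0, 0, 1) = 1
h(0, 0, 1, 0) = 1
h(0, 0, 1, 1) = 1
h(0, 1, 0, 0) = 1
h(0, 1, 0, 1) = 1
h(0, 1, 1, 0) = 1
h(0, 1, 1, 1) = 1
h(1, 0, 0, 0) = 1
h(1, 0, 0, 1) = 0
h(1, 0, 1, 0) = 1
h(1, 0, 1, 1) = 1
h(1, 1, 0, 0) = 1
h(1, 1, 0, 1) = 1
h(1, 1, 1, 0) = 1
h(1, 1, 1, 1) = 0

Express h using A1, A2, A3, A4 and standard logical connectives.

h(A1, A2, A3, A4) = ((((A1 · A2') · A3') · A4) + (((A1 · A2) · A3) · A4))'

h is 0 on only 2 rows — (1,0,0,1), (1,1,1,1). Writing each as a minterm (A1·¬A2·¬A3·A4, A1·A2·A3·A4) and OR-ing them characterizes exactly where h=0, so h is the negation of that disjunction.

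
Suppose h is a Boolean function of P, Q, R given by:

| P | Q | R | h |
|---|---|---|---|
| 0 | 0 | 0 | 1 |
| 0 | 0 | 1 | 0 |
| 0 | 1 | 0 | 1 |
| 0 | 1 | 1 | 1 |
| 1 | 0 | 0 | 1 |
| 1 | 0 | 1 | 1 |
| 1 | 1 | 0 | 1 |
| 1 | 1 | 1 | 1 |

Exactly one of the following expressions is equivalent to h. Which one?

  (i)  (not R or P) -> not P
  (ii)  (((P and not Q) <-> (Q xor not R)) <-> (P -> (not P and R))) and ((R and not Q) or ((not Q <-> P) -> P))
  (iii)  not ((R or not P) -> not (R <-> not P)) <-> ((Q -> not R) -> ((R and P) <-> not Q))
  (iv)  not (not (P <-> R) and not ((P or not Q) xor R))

(i) fails at (0,0,1): the formula yields 1, h is 0.
(ii) fails at (0,0,0): the formula yields 0, h is 1.
(iii) fails at (0,1,0): the formula yields 0, h is 1.
(iv) is the remaining candidate, and it agrees with h on all 8 inputs.

iv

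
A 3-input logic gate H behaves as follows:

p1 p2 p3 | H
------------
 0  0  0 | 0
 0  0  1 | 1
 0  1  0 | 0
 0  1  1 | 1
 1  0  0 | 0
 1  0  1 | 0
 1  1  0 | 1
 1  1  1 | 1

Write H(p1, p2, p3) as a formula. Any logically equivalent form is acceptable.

H(p1, p2, p3) = ((((NOT p1 AND NOT p2) AND p3) OR ((NOT p1 AND p2) AND p3)) OR ((p1 AND p2) AND NOT p3)) OR ((p1 AND p2) AND p3)

H=1 on 4 inputs: (0,0,1), (0,1,1), (1,1,0), (1,1,1). Reading each as a conjunction of literals (¬p1·¬p2·p3, ¬p1·p2·p3, p1·p2·¬p3, p1·p2·p3) and taking the OR gives the canonical DNF.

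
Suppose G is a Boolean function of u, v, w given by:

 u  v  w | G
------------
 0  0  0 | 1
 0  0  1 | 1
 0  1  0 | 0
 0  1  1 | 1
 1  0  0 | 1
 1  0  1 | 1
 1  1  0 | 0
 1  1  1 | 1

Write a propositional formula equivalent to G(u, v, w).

G(u, v, w) = NOT (((NOT u AND v) AND NOT w) OR ((u AND v) AND NOT w))

G is 0 on only 2 rows — (0,1,0), (1,1,0). Writing each as a minterm (¬u·v·¬w, u·v·¬w) and OR-ing them characterizes exactly where G=0, so G is the negation of that disjunction.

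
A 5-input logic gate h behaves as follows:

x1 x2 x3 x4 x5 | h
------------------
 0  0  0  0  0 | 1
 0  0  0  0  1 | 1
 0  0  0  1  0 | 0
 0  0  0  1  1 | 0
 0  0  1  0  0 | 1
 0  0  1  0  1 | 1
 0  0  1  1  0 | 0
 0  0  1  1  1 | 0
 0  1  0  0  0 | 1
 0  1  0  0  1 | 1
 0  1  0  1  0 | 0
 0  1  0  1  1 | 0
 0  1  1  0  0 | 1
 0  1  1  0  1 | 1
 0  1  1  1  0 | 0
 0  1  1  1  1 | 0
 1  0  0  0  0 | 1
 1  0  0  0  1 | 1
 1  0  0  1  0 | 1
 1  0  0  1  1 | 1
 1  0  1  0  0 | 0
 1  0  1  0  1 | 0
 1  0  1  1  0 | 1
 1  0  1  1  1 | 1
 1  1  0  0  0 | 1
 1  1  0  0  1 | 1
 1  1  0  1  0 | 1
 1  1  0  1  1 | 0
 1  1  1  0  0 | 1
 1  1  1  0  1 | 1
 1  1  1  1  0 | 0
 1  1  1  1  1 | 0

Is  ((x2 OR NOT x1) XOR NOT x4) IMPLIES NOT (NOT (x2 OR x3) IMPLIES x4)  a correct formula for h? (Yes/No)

No

Check the formula against h row by row:
  x1=0, x2=0, x3=0, x4=0, x5=0: formula gives 1, h = 1 ✓
  x1=0, x2=0, x3=0, x4=0, x5=1: formula gives 1, h = 1 ✓
  x1=0, x2=0, x3=0, x4=1, x5=0: formula gives 0, h = 0 ✓
  x1=0, x2=0, x3=0, x4=1, x5=1: formula gives 0, h = 0 ✓
  …
  x1=1, x2=1, x3=0, x4=1, x5=0: formula gives 0, but h = 1 ✗
Since they disagree at (1,1,0,1,0), the expression is not a correct formula for h.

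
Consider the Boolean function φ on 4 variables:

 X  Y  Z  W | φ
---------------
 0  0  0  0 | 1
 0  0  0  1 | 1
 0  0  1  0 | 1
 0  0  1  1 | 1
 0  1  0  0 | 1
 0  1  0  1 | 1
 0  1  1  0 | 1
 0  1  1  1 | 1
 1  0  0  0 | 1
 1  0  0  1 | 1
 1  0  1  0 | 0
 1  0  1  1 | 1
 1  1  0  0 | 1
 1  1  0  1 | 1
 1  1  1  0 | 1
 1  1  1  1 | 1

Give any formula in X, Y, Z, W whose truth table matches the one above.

φ(X, Y, Z, W) = (((X · Y') · Z) · W')'

Only row (1,0,1,0) gives 0. So φ is 1 everywhere except there — the complement of the minterm X·¬Y·Z·¬W.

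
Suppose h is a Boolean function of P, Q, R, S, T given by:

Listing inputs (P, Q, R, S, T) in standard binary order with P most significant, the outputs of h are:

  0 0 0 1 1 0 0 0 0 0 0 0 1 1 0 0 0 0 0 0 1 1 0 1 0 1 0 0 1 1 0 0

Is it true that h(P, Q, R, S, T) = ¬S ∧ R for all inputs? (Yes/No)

No

Check the formula against h row by row:
  P=0, Q=0, R=0, S=0, T=0: formula gives 0, h = 0 ✓
  P=0, Q=0, R=0, S=0, T=1: formula gives 0, h = 0 ✓
  P=0, Q=0, R=0, S=1, T=0: formula gives 0, h = 0 ✓
  P=0, Q=0, R=0, S=1, T=1: formula gives 0, but h = 1 ✗
Row (0,0,0,1,1) is a counterexample, so the formula is not equivalent to h.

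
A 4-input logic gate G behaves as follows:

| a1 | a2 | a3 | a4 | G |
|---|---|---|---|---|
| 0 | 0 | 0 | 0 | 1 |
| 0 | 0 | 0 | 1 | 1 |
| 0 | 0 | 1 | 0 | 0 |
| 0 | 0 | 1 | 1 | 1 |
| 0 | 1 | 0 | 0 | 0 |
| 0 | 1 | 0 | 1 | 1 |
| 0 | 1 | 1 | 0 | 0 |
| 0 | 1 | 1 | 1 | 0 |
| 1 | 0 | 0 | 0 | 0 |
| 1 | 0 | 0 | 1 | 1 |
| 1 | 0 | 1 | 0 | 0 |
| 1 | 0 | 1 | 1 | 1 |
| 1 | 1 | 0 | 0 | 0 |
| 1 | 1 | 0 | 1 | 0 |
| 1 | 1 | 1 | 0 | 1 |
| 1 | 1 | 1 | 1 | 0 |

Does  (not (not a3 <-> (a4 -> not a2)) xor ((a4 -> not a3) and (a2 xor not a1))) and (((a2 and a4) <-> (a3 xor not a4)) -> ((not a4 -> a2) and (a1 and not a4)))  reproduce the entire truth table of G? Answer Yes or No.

Test each input against both G and the formula:
  a1=0, a2=0, a3=0, a4=0: formula gives 1, G = 1 ✓
  a1=0, a2=0, a3=0, a4=1: formula gives 0, but G = 1 ✗
Since they disagree at (0,0,0,1), the expression is not a correct formula for G.

No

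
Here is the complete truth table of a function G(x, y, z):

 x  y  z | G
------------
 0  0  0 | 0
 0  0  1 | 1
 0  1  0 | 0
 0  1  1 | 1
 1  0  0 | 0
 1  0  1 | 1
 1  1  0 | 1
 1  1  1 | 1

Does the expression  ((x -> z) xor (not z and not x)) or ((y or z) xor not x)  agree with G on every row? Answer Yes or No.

Check the formula against G row by row:
  x=0, y=0, z=0: formula gives 1, but G = 0 ✗
Since they disagree at (0,0,0), the expression is not a correct formula for G.

No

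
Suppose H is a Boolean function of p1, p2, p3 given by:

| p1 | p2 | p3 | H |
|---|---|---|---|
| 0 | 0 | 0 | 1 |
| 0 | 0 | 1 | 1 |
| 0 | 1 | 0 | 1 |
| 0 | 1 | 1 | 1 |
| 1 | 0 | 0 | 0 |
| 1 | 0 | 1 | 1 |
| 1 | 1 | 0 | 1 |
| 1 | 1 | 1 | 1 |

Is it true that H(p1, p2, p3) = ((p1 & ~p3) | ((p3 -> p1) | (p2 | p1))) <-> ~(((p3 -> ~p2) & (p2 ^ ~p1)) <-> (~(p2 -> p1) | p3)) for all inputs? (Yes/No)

Yes

Evaluate ((p1 & ~p3) | ((p3 -> p1) | (p2 | p1))) <-> ~(((p3 -> ~p2) & (p2 ^ ~p1)) <-> (~(p2 -> p1) | p3)) on each row and compare to H:
  p1=0, p2=0, p3=0: formula gives 1, H = 1 ✓
  p1=0, p2=0, p3=1: formula gives 1, H = 1 ✓
  p1=0, p2=1, p3=0: formula gives 1, H = 1 ✓
  p1=0, p2=1, p3=1: formula gives 1, H = 1 ✓
  p1=1, p2=0, p3=0: formula gives 0, H = 0 ✓
  …and likewise for the remaining 3 rows.
All 8 rows match — the expression computes H exactly.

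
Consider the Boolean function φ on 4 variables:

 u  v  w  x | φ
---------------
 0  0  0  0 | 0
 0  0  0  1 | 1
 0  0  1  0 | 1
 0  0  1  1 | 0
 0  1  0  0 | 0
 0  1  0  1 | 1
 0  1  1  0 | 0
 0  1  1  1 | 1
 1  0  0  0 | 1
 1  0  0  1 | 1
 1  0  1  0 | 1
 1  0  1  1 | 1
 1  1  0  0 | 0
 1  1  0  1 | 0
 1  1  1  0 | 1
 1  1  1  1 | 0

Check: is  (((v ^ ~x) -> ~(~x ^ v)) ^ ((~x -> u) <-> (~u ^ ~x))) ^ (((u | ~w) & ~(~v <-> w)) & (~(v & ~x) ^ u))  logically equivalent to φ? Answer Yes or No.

Yes

Check the formula against φ row by row:
  u=0, v=0, w=0, x=0: formula gives 0, φ = 0 ✓
  u=0, v=0, w=0, x=1: formula gives 1, φ = 1 ✓
  u=0, v=0, w=1, x=0: formula gives 1, φ = 1 ✓
  u=0, v=0, w=1, x=1: formula gives 0, φ = 0 ✓
  … (the remaining 12 rows also agree.)
Every row agrees, so the formula is equivalent.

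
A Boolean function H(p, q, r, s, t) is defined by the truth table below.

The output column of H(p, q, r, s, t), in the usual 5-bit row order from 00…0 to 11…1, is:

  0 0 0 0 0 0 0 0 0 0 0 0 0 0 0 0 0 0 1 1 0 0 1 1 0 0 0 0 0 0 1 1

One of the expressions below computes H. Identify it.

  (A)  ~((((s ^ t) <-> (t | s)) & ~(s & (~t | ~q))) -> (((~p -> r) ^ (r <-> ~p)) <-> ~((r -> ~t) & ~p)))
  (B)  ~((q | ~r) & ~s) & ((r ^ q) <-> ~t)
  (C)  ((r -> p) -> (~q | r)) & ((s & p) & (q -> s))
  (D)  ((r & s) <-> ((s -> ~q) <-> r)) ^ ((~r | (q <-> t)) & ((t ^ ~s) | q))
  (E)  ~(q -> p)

(A) disagrees with H on (0,0,1,0,1) (formula → 1, table → 0); rule it out.
(B) disagrees with H on (0,0,0,1,1) (formula → 1, table → 0); rule it out.
(D) disagrees with H on (0,0,0,0,1) (formula → 1, table → 0); rule it out.
(E) disagrees with H on (0,1,0,0,0) (formula → 1, table → 0); rule it out.
Only (C) survives; checking it on all 32 rows confirms it matches H.

C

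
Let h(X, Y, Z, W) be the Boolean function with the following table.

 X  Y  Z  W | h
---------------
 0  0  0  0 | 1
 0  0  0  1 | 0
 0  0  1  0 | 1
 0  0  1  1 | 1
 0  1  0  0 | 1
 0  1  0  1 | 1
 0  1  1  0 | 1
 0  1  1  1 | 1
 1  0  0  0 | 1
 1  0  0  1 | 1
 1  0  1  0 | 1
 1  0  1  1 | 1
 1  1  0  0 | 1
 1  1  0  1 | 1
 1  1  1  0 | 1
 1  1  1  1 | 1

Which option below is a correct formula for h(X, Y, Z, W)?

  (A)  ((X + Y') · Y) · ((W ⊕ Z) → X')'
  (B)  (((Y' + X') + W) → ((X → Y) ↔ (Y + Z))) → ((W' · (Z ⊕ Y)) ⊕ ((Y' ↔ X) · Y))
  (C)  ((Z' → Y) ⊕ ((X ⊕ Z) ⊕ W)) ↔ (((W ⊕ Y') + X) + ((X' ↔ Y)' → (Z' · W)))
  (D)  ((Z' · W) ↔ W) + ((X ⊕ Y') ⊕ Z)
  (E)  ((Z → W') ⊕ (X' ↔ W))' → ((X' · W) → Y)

(A): at (0,0,0,0) it gives 0, but h = 1 — eliminated.
(B): at (0,0,0,1) it gives 1, but h = 0 — eliminated.
(C): at (0,0,0,0) it gives 0, but h = 1 — eliminated.
(D): at (0,0,0,1) it gives 1, but h = 0 — eliminated.
(E) is the remaining candidate, and it agrees with h on all 16 inputs.

E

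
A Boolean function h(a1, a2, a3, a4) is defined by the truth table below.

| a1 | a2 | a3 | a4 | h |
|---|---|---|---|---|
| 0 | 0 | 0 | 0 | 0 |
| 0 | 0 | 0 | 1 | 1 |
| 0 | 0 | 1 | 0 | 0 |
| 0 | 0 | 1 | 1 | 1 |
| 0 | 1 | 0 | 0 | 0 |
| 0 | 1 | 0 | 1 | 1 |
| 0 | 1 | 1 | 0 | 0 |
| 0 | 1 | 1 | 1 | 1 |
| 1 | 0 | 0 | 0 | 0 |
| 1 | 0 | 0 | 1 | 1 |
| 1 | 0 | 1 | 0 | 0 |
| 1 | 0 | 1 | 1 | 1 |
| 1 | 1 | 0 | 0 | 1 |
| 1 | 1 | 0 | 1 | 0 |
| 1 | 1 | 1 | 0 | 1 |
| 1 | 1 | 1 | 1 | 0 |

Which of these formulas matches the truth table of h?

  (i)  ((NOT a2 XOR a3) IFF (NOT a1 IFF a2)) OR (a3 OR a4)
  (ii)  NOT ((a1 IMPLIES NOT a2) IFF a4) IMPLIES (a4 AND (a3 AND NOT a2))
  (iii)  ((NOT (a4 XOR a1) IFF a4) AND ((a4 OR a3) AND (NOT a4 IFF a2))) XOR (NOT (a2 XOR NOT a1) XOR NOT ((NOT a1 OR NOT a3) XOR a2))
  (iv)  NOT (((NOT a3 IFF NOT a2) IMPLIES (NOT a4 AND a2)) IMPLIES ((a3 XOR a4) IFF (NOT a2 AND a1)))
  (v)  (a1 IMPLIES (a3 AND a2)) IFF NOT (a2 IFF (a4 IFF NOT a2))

ii

(i) fails at (0,0,1,0): the formula yields 1, h is 0.
(iii) fails at (0,0,0,1): the formula yields 0, h is 1.
(iv) fails at (0,0,0,1): the formula yields 0, h is 1.
(v) fails at (1,0,0,0): the formula yields 1, h is 0.
That leaves (ii). Evaluating it on every row reproduces the table of h exactly.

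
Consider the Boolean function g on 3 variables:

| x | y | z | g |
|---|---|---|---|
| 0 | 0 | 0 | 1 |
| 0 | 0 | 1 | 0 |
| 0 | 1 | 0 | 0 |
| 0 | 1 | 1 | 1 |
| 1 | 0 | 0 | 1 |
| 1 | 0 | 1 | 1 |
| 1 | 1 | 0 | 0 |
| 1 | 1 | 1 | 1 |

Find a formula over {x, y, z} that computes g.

The 0-rows are (0,0,1), (0,1,0), (1,1,0). Take each as a conjunction (¬x·¬y·z, ¬x·y·¬z, x·y·¬z), form their disjunction, and complement — that gives a formula that is 1 everywhere g is.

g(x, y, z) = ¬((((¬x ∧ ¬y) ∧ z) ∨ ((¬x ∧ y) ∧ ¬z)) ∨ ((x ∧ y) ∧ ¬z))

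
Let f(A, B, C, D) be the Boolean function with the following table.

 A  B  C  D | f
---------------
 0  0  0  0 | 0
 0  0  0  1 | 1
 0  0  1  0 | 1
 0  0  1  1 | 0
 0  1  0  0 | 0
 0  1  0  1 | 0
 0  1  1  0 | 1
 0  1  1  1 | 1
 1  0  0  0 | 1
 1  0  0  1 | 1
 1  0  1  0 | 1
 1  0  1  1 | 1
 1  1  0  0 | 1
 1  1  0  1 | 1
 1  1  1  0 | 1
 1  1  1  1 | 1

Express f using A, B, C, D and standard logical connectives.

f(A, B, C, D) = NOT ((((((NOT A AND NOT B) AND NOT C) AND NOT D) OR (((NOT A AND NOT B) AND C) AND D)) OR (((NOT A AND B) AND NOT C) AND NOT D)) OR (((NOT A AND B) AND NOT C) AND D))

f is 0 on only 4 rows — (0,0,0,0), (0,0,1,1), (0,1,0,0), (0,1,0,1). Writing each as a minterm (¬A·¬B·¬C·¬D, ¬A·¬B·C·D, ¬A·B·¬C·¬D, ¬A·B·¬C·D) and OR-ing them characterizes exactly where f=0, so f is the negation of that disjunction.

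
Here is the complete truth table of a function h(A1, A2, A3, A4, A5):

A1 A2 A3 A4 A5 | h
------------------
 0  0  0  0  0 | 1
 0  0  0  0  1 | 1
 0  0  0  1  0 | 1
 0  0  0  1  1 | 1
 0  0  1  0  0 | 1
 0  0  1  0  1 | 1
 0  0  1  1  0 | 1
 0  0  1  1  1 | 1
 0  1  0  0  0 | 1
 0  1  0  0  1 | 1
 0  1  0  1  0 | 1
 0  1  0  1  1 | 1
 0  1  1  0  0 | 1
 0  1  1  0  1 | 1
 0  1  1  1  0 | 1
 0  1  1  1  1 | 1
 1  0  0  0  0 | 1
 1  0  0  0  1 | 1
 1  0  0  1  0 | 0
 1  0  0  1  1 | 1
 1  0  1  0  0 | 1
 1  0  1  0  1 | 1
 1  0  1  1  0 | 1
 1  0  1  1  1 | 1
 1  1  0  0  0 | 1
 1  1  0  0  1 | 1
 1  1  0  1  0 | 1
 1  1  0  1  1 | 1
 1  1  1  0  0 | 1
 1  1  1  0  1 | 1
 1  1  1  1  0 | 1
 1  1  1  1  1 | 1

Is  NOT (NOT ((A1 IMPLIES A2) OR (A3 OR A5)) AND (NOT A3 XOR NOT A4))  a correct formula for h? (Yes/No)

Check the formula against h row by row:
  A1=0, A2=0, A3=0, A4=0, A5=0: formula gives 1, h = 1 ✓
  A1=0, A2=0, A3=0, A4=0, A5=1: formula gives 1, h = 1 ✓
  A1=0, A2=0, A3=0, A4=1, A5=0: formula gives 1, h = 1 ✓
  A1=0, A2=0, A3=0, A4=1, A5=1: formula gives 1, h = 1 ✓
  … (the remaining 28 rows also agree.)
All 32 rows match — the expression computes h exactly.

Yes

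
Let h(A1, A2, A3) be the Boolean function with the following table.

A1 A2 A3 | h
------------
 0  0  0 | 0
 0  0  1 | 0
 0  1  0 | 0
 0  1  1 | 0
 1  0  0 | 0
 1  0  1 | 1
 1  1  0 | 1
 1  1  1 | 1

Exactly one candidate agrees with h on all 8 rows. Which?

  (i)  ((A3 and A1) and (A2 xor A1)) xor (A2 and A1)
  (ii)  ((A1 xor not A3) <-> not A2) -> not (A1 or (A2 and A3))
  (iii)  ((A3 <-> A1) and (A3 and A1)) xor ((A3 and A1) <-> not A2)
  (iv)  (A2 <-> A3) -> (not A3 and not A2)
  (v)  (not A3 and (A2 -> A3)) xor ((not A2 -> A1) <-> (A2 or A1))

i

(ii): at (0,0,0) it gives 1, but h = 0 — eliminated.
(iii): at (0,1,0) it gives 1, but h = 0 — eliminated.
(iv): at (0,0,0) it gives 1, but h = 0 — eliminated.
(v): at (0,0,1) it gives 1, but h = 0 — eliminated.
(i) is the remaining candidate, and it agrees with h on all 8 inputs.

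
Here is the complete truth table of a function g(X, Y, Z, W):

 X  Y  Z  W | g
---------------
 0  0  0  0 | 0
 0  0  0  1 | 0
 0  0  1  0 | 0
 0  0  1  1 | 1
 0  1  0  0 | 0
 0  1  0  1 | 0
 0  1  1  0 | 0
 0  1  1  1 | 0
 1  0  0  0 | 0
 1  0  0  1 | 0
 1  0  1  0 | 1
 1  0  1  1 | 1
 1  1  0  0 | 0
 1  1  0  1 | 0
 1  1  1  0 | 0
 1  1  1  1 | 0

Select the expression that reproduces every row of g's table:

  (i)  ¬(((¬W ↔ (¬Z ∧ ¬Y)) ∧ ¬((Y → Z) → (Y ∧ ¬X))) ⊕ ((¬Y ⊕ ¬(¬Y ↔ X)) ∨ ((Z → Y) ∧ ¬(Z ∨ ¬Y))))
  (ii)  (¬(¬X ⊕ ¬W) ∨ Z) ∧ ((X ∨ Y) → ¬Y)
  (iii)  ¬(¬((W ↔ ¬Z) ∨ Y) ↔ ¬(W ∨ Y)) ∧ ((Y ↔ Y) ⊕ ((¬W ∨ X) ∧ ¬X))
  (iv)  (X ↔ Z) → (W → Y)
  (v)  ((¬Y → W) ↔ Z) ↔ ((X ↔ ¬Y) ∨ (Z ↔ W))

(i) disagrees with g on (0,0,0,1) (formula → 1, table → 0); rule it out.
(ii) disagrees with g on (0,0,0,0) (formula → 1, table → 0); rule it out.
(iv) disagrees with g on (0,0,0,0) (formula → 1, table → 0); rule it out.
(v) disagrees with g on (0,0,0,0) (formula → 1, table → 0); rule it out.
(iii) is the remaining candidate, and it agrees with g on all 16 inputs.

iii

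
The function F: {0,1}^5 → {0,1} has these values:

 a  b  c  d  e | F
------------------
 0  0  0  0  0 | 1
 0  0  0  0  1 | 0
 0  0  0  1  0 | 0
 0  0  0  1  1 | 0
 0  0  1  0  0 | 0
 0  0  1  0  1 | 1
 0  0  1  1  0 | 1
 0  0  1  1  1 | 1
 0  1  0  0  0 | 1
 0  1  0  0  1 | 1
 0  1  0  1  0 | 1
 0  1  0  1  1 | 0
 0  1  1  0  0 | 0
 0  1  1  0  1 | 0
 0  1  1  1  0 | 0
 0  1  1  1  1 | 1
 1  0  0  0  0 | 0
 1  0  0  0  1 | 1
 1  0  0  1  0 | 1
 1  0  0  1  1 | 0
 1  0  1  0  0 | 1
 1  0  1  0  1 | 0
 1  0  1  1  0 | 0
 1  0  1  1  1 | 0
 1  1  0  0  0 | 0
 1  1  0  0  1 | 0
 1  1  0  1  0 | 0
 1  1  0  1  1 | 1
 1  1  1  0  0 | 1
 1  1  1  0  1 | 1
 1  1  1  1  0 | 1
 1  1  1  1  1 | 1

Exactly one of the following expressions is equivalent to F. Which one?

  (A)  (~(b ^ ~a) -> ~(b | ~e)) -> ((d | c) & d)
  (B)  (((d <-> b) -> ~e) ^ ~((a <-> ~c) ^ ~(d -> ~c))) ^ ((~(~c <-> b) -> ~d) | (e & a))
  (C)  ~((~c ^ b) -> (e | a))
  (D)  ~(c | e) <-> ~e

(A) disagrees with F on (0,0,0,0,0) (formula → 0, table → 1); rule it out.
(C) disagrees with F on (0,0,0,1,0) (formula → 1, table → 0); rule it out.
(D) disagrees with F on (0,0,0,0,1) (formula → 1, table → 0); rule it out.
Only (B) survives; checking it on all 32 rows confirms it matches F.

B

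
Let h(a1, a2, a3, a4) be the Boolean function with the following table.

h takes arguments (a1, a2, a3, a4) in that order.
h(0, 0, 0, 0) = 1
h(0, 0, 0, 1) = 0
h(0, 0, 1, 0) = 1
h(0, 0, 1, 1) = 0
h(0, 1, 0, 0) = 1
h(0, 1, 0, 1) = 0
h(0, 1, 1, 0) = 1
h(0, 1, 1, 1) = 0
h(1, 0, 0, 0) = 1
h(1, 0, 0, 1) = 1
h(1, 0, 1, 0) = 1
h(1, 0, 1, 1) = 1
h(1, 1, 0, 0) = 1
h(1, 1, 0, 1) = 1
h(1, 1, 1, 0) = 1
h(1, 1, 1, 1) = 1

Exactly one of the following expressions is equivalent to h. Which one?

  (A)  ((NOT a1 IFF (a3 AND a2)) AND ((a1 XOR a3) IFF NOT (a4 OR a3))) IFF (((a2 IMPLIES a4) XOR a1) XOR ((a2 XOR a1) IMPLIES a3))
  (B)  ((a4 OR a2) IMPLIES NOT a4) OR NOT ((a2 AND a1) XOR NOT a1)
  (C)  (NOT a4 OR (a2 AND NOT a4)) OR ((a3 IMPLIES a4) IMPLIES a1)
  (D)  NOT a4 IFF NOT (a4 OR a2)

C

(A) fails at (0,0,0,1): the formula yields 1, h is 0.
(B) fails at (1,1,0,1): the formula yields 0, h is 1.
(D) fails at (0,0,0,1): the formula yields 1, h is 0.
That leaves (C). Evaluating it on every row reproduces the table of h exactly.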